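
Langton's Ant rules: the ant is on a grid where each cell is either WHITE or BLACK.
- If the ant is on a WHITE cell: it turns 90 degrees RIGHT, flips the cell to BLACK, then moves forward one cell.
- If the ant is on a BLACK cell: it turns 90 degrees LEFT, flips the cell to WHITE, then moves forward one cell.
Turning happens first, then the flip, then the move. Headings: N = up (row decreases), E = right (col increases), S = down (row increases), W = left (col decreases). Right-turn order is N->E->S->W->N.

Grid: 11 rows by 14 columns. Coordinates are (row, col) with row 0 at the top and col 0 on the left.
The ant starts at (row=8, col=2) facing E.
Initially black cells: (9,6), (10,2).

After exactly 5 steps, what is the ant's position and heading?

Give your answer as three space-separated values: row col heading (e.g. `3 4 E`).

Step 1: on WHITE (8,2): turn R to S, flip to black, move to (9,2). |black|=3
Step 2: on WHITE (9,2): turn R to W, flip to black, move to (9,1). |black|=4
Step 3: on WHITE (9,1): turn R to N, flip to black, move to (8,1). |black|=5
Step 4: on WHITE (8,1): turn R to E, flip to black, move to (8,2). |black|=6
Step 5: on BLACK (8,2): turn L to N, flip to white, move to (7,2). |black|=5

Answer: 7 2 N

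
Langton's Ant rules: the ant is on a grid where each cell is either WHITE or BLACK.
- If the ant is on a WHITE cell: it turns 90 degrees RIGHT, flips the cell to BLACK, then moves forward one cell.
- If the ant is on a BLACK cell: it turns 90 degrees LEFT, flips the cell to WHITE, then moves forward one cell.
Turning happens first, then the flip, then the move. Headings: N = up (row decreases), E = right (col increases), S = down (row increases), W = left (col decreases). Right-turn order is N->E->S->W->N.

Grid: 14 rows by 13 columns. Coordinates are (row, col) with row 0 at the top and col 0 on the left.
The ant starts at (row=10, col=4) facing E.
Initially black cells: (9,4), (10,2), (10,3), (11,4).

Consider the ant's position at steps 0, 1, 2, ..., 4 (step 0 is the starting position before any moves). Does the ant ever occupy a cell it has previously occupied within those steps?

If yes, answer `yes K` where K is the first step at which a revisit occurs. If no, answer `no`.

Answer: no

Derivation:
Step 1: on WHITE (10,4): turn R to S, flip to black, move to (11,4). |black|=5 — new cell
Step 2: on BLACK (11,4): turn L to E, flip to white, move to (11,5). |black|=4 — new cell
Step 3: on WHITE (11,5): turn R to S, flip to black, move to (12,5). |black|=5 — new cell
Step 4: on WHITE (12,5): turn R to W, flip to black, move to (12,4). |black|=6 — new cell
No revisit within 4 steps.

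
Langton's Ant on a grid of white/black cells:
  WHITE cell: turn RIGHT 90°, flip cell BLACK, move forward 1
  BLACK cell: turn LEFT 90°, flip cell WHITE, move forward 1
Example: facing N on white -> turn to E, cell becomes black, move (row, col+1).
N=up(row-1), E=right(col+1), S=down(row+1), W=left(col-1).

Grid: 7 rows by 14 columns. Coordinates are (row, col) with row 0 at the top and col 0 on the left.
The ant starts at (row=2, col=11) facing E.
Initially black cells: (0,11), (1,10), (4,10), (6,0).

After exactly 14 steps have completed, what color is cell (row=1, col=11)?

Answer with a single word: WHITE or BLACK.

Answer: BLACK

Derivation:
Step 1: on WHITE (2,11): turn R to S, flip to black, move to (3,11). |black|=5
Step 2: on WHITE (3,11): turn R to W, flip to black, move to (3,10). |black|=6
Step 3: on WHITE (3,10): turn R to N, flip to black, move to (2,10). |black|=7
Step 4: on WHITE (2,10): turn R to E, flip to black, move to (2,11). |black|=8
Step 5: on BLACK (2,11): turn L to N, flip to white, move to (1,11). |black|=7
Step 6: on WHITE (1,11): turn R to E, flip to black, move to (1,12). |black|=8
Step 7: on WHITE (1,12): turn R to S, flip to black, move to (2,12). |black|=9
Step 8: on WHITE (2,12): turn R to W, flip to black, move to (2,11). |black|=10
Step 9: on WHITE (2,11): turn R to N, flip to black, move to (1,11). |black|=11
Step 10: on BLACK (1,11): turn L to W, flip to white, move to (1,10). |black|=10
Step 11: on BLACK (1,10): turn L to S, flip to white, move to (2,10). |black|=9
Step 12: on BLACK (2,10): turn L to E, flip to white, move to (2,11). |black|=8
Step 13: on BLACK (2,11): turn L to N, flip to white, move to (1,11). |black|=7
Step 14: on WHITE (1,11): turn R to E, flip to black, move to (1,12). |black|=8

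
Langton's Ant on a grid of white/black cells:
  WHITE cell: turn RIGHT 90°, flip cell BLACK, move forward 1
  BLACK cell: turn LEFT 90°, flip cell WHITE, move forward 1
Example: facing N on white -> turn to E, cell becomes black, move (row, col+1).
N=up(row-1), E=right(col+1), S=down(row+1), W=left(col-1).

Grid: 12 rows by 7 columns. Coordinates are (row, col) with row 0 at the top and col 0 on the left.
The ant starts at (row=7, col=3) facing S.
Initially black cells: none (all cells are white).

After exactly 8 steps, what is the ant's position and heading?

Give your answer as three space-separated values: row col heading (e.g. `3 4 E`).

Step 1: on WHITE (7,3): turn R to W, flip to black, move to (7,2). |black|=1
Step 2: on WHITE (7,2): turn R to N, flip to black, move to (6,2). |black|=2
Step 3: on WHITE (6,2): turn R to E, flip to black, move to (6,3). |black|=3
Step 4: on WHITE (6,3): turn R to S, flip to black, move to (7,3). |black|=4
Step 5: on BLACK (7,3): turn L to E, flip to white, move to (7,4). |black|=3
Step 6: on WHITE (7,4): turn R to S, flip to black, move to (8,4). |black|=4
Step 7: on WHITE (8,4): turn R to W, flip to black, move to (8,3). |black|=5
Step 8: on WHITE (8,3): turn R to N, flip to black, move to (7,3). |black|=6

Answer: 7 3 N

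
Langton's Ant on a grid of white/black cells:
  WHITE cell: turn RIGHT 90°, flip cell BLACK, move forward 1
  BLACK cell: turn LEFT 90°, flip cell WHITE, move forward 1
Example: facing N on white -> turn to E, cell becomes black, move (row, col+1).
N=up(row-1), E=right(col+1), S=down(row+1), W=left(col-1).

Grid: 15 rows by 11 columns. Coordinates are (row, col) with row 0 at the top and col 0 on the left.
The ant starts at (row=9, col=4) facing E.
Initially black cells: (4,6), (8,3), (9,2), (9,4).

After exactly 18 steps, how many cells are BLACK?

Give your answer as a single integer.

Answer: 12

Derivation:
Step 1: on BLACK (9,4): turn L to N, flip to white, move to (8,4). |black|=3
Step 2: on WHITE (8,4): turn R to E, flip to black, move to (8,5). |black|=4
Step 3: on WHITE (8,5): turn R to S, flip to black, move to (9,5). |black|=5
Step 4: on WHITE (9,5): turn R to W, flip to black, move to (9,4). |black|=6
Step 5: on WHITE (9,4): turn R to N, flip to black, move to (8,4). |black|=7
Step 6: on BLACK (8,4): turn L to W, flip to white, move to (8,3). |black|=6
Step 7: on BLACK (8,3): turn L to S, flip to white, move to (9,3). |black|=5
Step 8: on WHITE (9,3): turn R to W, flip to black, move to (9,2). |black|=6
Step 9: on BLACK (9,2): turn L to S, flip to white, move to (10,2). |black|=5
Step 10: on WHITE (10,2): turn R to W, flip to black, move to (10,1). |black|=6
Step 11: on WHITE (10,1): turn R to N, flip to black, move to (9,1). |black|=7
Step 12: on WHITE (9,1): turn R to E, flip to black, move to (9,2). |black|=8
Step 13: on WHITE (9,2): turn R to S, flip to black, move to (10,2). |black|=9
Step 14: on BLACK (10,2): turn L to E, flip to white, move to (10,3). |black|=8
Step 15: on WHITE (10,3): turn R to S, flip to black, move to (11,3). |black|=9
Step 16: on WHITE (11,3): turn R to W, flip to black, move to (11,2). |black|=10
Step 17: on WHITE (11,2): turn R to N, flip to black, move to (10,2). |black|=11
Step 18: on WHITE (10,2): turn R to E, flip to black, move to (10,3). |black|=12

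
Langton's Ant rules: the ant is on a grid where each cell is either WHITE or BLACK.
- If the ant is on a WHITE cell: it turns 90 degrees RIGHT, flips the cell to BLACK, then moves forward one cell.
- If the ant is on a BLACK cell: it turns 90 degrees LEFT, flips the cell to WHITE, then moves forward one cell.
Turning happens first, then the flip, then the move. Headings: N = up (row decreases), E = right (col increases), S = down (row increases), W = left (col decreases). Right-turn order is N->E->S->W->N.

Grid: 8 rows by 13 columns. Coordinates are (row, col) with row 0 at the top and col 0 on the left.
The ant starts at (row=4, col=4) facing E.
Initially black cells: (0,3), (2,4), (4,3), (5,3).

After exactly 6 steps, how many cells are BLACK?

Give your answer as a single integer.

Answer: 8

Derivation:
Step 1: on WHITE (4,4): turn R to S, flip to black, move to (5,4). |black|=5
Step 2: on WHITE (5,4): turn R to W, flip to black, move to (5,3). |black|=6
Step 3: on BLACK (5,3): turn L to S, flip to white, move to (6,3). |black|=5
Step 4: on WHITE (6,3): turn R to W, flip to black, move to (6,2). |black|=6
Step 5: on WHITE (6,2): turn R to N, flip to black, move to (5,2). |black|=7
Step 6: on WHITE (5,2): turn R to E, flip to black, move to (5,3). |black|=8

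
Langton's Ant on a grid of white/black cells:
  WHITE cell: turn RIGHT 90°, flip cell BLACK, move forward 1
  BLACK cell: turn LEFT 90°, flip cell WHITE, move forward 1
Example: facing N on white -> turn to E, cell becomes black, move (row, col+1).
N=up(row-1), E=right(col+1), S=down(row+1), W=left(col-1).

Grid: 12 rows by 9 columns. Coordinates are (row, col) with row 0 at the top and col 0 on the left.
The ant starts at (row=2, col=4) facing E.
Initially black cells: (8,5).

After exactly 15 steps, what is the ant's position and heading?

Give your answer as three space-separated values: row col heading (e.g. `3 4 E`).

Step 1: on WHITE (2,4): turn R to S, flip to black, move to (3,4). |black|=2
Step 2: on WHITE (3,4): turn R to W, flip to black, move to (3,3). |black|=3
Step 3: on WHITE (3,3): turn R to N, flip to black, move to (2,3). |black|=4
Step 4: on WHITE (2,3): turn R to E, flip to black, move to (2,4). |black|=5
Step 5: on BLACK (2,4): turn L to N, flip to white, move to (1,4). |black|=4
Step 6: on WHITE (1,4): turn R to E, flip to black, move to (1,5). |black|=5
Step 7: on WHITE (1,5): turn R to S, flip to black, move to (2,5). |black|=6
Step 8: on WHITE (2,5): turn R to W, flip to black, move to (2,4). |black|=7
Step 9: on WHITE (2,4): turn R to N, flip to black, move to (1,4). |black|=8
Step 10: on BLACK (1,4): turn L to W, flip to white, move to (1,3). |black|=7
Step 11: on WHITE (1,3): turn R to N, flip to black, move to (0,3). |black|=8
Step 12: on WHITE (0,3): turn R to E, flip to black, move to (0,4). |black|=9
Step 13: on WHITE (0,4): turn R to S, flip to black, move to (1,4). |black|=10
Step 14: on WHITE (1,4): turn R to W, flip to black, move to (1,3). |black|=11
Step 15: on BLACK (1,3): turn L to S, flip to white, move to (2,3). |black|=10

Answer: 2 3 S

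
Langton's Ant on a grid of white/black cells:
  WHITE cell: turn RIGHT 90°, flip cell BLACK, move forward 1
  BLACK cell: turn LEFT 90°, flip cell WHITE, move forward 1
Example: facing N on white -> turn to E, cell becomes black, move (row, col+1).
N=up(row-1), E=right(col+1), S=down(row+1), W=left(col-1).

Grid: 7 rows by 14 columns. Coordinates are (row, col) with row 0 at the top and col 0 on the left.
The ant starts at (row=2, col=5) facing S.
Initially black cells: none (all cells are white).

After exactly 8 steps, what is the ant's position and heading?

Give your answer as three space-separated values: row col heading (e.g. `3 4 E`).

Step 1: on WHITE (2,5): turn R to W, flip to black, move to (2,4). |black|=1
Step 2: on WHITE (2,4): turn R to N, flip to black, move to (1,4). |black|=2
Step 3: on WHITE (1,4): turn R to E, flip to black, move to (1,5). |black|=3
Step 4: on WHITE (1,5): turn R to S, flip to black, move to (2,5). |black|=4
Step 5: on BLACK (2,5): turn L to E, flip to white, move to (2,6). |black|=3
Step 6: on WHITE (2,6): turn R to S, flip to black, move to (3,6). |black|=4
Step 7: on WHITE (3,6): turn R to W, flip to black, move to (3,5). |black|=5
Step 8: on WHITE (3,5): turn R to N, flip to black, move to (2,5). |black|=6

Answer: 2 5 N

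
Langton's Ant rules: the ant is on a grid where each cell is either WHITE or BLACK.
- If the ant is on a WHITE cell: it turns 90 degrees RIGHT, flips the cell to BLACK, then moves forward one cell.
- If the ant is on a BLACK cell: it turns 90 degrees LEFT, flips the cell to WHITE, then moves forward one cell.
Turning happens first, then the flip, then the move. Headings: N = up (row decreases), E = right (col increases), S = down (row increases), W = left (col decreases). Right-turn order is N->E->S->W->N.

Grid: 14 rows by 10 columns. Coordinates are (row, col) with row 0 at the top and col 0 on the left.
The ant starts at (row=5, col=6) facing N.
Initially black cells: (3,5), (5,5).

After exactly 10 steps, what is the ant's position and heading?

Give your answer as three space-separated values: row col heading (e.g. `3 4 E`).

Step 1: on WHITE (5,6): turn R to E, flip to black, move to (5,7). |black|=3
Step 2: on WHITE (5,7): turn R to S, flip to black, move to (6,7). |black|=4
Step 3: on WHITE (6,7): turn R to W, flip to black, move to (6,6). |black|=5
Step 4: on WHITE (6,6): turn R to N, flip to black, move to (5,6). |black|=6
Step 5: on BLACK (5,6): turn L to W, flip to white, move to (5,5). |black|=5
Step 6: on BLACK (5,5): turn L to S, flip to white, move to (6,5). |black|=4
Step 7: on WHITE (6,5): turn R to W, flip to black, move to (6,4). |black|=5
Step 8: on WHITE (6,4): turn R to N, flip to black, move to (5,4). |black|=6
Step 9: on WHITE (5,4): turn R to E, flip to black, move to (5,5). |black|=7
Step 10: on WHITE (5,5): turn R to S, flip to black, move to (6,5). |black|=8

Answer: 6 5 S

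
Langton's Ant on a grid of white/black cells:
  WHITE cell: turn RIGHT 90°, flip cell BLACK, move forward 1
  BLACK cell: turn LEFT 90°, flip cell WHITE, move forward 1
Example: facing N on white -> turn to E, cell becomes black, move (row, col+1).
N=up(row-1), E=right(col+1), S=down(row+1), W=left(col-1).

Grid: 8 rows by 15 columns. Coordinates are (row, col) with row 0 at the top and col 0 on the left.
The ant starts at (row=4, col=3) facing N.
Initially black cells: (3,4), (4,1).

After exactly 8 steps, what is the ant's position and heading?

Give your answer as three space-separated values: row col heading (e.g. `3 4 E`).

Step 1: on WHITE (4,3): turn R to E, flip to black, move to (4,4). |black|=3
Step 2: on WHITE (4,4): turn R to S, flip to black, move to (5,4). |black|=4
Step 3: on WHITE (5,4): turn R to W, flip to black, move to (5,3). |black|=5
Step 4: on WHITE (5,3): turn R to N, flip to black, move to (4,3). |black|=6
Step 5: on BLACK (4,3): turn L to W, flip to white, move to (4,2). |black|=5
Step 6: on WHITE (4,2): turn R to N, flip to black, move to (3,2). |black|=6
Step 7: on WHITE (3,2): turn R to E, flip to black, move to (3,3). |black|=7
Step 8: on WHITE (3,3): turn R to S, flip to black, move to (4,3). |black|=8

Answer: 4 3 S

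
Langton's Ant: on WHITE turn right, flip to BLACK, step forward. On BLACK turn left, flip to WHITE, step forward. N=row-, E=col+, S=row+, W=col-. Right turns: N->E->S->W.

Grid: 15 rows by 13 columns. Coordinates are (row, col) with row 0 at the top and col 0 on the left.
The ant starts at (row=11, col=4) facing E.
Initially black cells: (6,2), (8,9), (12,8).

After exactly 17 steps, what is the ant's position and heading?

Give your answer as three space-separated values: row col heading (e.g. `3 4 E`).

Answer: 10 4 N

Derivation:
Step 1: on WHITE (11,4): turn R to S, flip to black, move to (12,4). |black|=4
Step 2: on WHITE (12,4): turn R to W, flip to black, move to (12,3). |black|=5
Step 3: on WHITE (12,3): turn R to N, flip to black, move to (11,3). |black|=6
Step 4: on WHITE (11,3): turn R to E, flip to black, move to (11,4). |black|=7
Step 5: on BLACK (11,4): turn L to N, flip to white, move to (10,4). |black|=6
Step 6: on WHITE (10,4): turn R to E, flip to black, move to (10,5). |black|=7
Step 7: on WHITE (10,5): turn R to S, flip to black, move to (11,5). |black|=8
Step 8: on WHITE (11,5): turn R to W, flip to black, move to (11,4). |black|=9
Step 9: on WHITE (11,4): turn R to N, flip to black, move to (10,4). |black|=10
Step 10: on BLACK (10,4): turn L to W, flip to white, move to (10,3). |black|=9
Step 11: on WHITE (10,3): turn R to N, flip to black, move to (9,3). |black|=10
Step 12: on WHITE (9,3): turn R to E, flip to black, move to (9,4). |black|=11
Step 13: on WHITE (9,4): turn R to S, flip to black, move to (10,4). |black|=12
Step 14: on WHITE (10,4): turn R to W, flip to black, move to (10,3). |black|=13
Step 15: on BLACK (10,3): turn L to S, flip to white, move to (11,3). |black|=12
Step 16: on BLACK (11,3): turn L to E, flip to white, move to (11,4). |black|=11
Step 17: on BLACK (11,4): turn L to N, flip to white, move to (10,4). |black|=10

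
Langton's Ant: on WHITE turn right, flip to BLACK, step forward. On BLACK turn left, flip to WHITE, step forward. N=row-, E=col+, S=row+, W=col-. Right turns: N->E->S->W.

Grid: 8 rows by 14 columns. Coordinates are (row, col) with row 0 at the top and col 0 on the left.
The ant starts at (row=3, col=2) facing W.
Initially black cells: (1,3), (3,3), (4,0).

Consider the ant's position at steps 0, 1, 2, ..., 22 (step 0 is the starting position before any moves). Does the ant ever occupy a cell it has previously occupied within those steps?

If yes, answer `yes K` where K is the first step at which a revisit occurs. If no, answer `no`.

Answer: yes 7

Derivation:
Step 1: on WHITE (3,2): turn R to N, flip to black, move to (2,2). |black|=4 — new cell
Step 2: on WHITE (2,2): turn R to E, flip to black, move to (2,3). |black|=5 — new cell
Step 3: on WHITE (2,3): turn R to S, flip to black, move to (3,3). |black|=6 — new cell
Step 4: on BLACK (3,3): turn L to E, flip to white, move to (3,4). |black|=5 — new cell
Step 5: on WHITE (3,4): turn R to S, flip to black, move to (4,4). |black|=6 — new cell
Step 6: on WHITE (4,4): turn R to W, flip to black, move to (4,3). |black|=7 — new cell
Step 7: on WHITE (4,3): turn R to N, flip to black, move to (3,3). |black|=8 — REVISIT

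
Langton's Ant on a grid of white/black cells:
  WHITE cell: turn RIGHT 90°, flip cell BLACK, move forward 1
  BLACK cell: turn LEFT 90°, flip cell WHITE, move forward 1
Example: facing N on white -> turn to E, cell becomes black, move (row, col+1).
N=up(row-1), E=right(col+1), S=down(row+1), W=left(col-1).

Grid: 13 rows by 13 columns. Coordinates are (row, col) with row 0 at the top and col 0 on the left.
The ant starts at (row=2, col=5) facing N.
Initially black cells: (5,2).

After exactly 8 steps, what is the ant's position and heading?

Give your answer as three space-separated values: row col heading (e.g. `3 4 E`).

Answer: 2 5 S

Derivation:
Step 1: on WHITE (2,5): turn R to E, flip to black, move to (2,6). |black|=2
Step 2: on WHITE (2,6): turn R to S, flip to black, move to (3,6). |black|=3
Step 3: on WHITE (3,6): turn R to W, flip to black, move to (3,5). |black|=4
Step 4: on WHITE (3,5): turn R to N, flip to black, move to (2,5). |black|=5
Step 5: on BLACK (2,5): turn L to W, flip to white, move to (2,4). |black|=4
Step 6: on WHITE (2,4): turn R to N, flip to black, move to (1,4). |black|=5
Step 7: on WHITE (1,4): turn R to E, flip to black, move to (1,5). |black|=6
Step 8: on WHITE (1,5): turn R to S, flip to black, move to (2,5). |black|=7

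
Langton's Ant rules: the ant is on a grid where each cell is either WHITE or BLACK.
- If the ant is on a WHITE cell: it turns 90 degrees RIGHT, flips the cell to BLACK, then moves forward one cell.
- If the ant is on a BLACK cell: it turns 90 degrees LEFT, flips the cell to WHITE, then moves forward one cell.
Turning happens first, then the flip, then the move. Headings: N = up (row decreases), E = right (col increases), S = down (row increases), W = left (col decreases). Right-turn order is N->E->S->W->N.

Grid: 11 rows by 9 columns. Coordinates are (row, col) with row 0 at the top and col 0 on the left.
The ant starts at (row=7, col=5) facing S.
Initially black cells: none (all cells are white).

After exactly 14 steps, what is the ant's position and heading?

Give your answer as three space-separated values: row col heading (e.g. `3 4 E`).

Answer: 6 6 N

Derivation:
Step 1: on WHITE (7,5): turn R to W, flip to black, move to (7,4). |black|=1
Step 2: on WHITE (7,4): turn R to N, flip to black, move to (6,4). |black|=2
Step 3: on WHITE (6,4): turn R to E, flip to black, move to (6,5). |black|=3
Step 4: on WHITE (6,5): turn R to S, flip to black, move to (7,5). |black|=4
Step 5: on BLACK (7,5): turn L to E, flip to white, move to (7,6). |black|=3
Step 6: on WHITE (7,6): turn R to S, flip to black, move to (8,6). |black|=4
Step 7: on WHITE (8,6): turn R to W, flip to black, move to (8,5). |black|=5
Step 8: on WHITE (8,5): turn R to N, flip to black, move to (7,5). |black|=6
Step 9: on WHITE (7,5): turn R to E, flip to black, move to (7,6). |black|=7
Step 10: on BLACK (7,6): turn L to N, flip to white, move to (6,6). |black|=6
Step 11: on WHITE (6,6): turn R to E, flip to black, move to (6,7). |black|=7
Step 12: on WHITE (6,7): turn R to S, flip to black, move to (7,7). |black|=8
Step 13: on WHITE (7,7): turn R to W, flip to black, move to (7,6). |black|=9
Step 14: on WHITE (7,6): turn R to N, flip to black, move to (6,6). |black|=10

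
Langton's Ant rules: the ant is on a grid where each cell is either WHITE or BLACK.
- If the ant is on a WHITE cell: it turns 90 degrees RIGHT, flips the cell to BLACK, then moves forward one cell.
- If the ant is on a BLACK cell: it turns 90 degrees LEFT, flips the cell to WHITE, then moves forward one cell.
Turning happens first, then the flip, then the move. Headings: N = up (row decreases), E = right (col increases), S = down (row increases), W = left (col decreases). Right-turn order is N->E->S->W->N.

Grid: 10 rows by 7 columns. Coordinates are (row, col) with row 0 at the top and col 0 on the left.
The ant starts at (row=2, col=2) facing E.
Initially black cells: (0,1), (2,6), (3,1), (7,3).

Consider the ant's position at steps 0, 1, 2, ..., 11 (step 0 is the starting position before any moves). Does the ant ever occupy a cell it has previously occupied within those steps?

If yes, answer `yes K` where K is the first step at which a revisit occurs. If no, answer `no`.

Answer: yes 6

Derivation:
Step 1: on WHITE (2,2): turn R to S, flip to black, move to (3,2). |black|=5 — new cell
Step 2: on WHITE (3,2): turn R to W, flip to black, move to (3,1). |black|=6 — new cell
Step 3: on BLACK (3,1): turn L to S, flip to white, move to (4,1). |black|=5 — new cell
Step 4: on WHITE (4,1): turn R to W, flip to black, move to (4,0). |black|=6 — new cell
Step 5: on WHITE (4,0): turn R to N, flip to black, move to (3,0). |black|=7 — new cell
Step 6: on WHITE (3,0): turn R to E, flip to black, move to (3,1). |black|=8 — REVISIT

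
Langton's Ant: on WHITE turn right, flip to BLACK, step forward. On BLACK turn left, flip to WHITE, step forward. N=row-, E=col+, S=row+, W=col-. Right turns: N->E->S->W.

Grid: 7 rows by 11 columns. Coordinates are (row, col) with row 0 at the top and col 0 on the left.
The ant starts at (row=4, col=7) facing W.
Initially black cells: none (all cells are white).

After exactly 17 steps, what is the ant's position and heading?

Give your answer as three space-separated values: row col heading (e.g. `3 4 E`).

Step 1: on WHITE (4,7): turn R to N, flip to black, move to (3,7). |black|=1
Step 2: on WHITE (3,7): turn R to E, flip to black, move to (3,8). |black|=2
Step 3: on WHITE (3,8): turn R to S, flip to black, move to (4,8). |black|=3
Step 4: on WHITE (4,8): turn R to W, flip to black, move to (4,7). |black|=4
Step 5: on BLACK (4,7): turn L to S, flip to white, move to (5,7). |black|=3
Step 6: on WHITE (5,7): turn R to W, flip to black, move to (5,6). |black|=4
Step 7: on WHITE (5,6): turn R to N, flip to black, move to (4,6). |black|=5
Step 8: on WHITE (4,6): turn R to E, flip to black, move to (4,7). |black|=6
Step 9: on WHITE (4,7): turn R to S, flip to black, move to (5,7). |black|=7
Step 10: on BLACK (5,7): turn L to E, flip to white, move to (5,8). |black|=6
Step 11: on WHITE (5,8): turn R to S, flip to black, move to (6,8). |black|=7
Step 12: on WHITE (6,8): turn R to W, flip to black, move to (6,7). |black|=8
Step 13: on WHITE (6,7): turn R to N, flip to black, move to (5,7). |black|=9
Step 14: on WHITE (5,7): turn R to E, flip to black, move to (5,8). |black|=10
Step 15: on BLACK (5,8): turn L to N, flip to white, move to (4,8). |black|=9
Step 16: on BLACK (4,8): turn L to W, flip to white, move to (4,7). |black|=8
Step 17: on BLACK (4,7): turn L to S, flip to white, move to (5,7). |black|=7

Answer: 5 7 S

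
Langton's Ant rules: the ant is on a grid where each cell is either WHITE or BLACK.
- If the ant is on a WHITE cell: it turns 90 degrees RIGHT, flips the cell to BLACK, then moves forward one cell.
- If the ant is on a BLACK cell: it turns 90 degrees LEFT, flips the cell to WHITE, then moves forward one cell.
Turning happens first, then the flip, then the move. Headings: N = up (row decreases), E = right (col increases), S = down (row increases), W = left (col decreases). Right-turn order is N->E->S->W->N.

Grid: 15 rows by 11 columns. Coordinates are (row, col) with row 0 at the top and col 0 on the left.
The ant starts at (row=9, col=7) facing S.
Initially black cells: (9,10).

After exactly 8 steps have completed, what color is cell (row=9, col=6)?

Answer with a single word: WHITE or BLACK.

Step 1: on WHITE (9,7): turn R to W, flip to black, move to (9,6). |black|=2
Step 2: on WHITE (9,6): turn R to N, flip to black, move to (8,6). |black|=3
Step 3: on WHITE (8,6): turn R to E, flip to black, move to (8,7). |black|=4
Step 4: on WHITE (8,7): turn R to S, flip to black, move to (9,7). |black|=5
Step 5: on BLACK (9,7): turn L to E, flip to white, move to (9,8). |black|=4
Step 6: on WHITE (9,8): turn R to S, flip to black, move to (10,8). |black|=5
Step 7: on WHITE (10,8): turn R to W, flip to black, move to (10,7). |black|=6
Step 8: on WHITE (10,7): turn R to N, flip to black, move to (9,7). |black|=7

Answer: BLACK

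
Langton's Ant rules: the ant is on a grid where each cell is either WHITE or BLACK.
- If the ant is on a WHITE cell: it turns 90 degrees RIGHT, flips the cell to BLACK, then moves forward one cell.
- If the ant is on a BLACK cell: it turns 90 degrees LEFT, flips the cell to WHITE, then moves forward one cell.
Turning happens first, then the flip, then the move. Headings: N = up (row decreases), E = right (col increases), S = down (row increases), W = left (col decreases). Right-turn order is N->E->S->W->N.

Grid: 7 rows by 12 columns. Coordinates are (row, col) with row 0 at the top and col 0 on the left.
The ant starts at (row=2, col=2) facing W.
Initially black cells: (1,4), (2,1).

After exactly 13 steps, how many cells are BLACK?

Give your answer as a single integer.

Step 1: on WHITE (2,2): turn R to N, flip to black, move to (1,2). |black|=3
Step 2: on WHITE (1,2): turn R to E, flip to black, move to (1,3). |black|=4
Step 3: on WHITE (1,3): turn R to S, flip to black, move to (2,3). |black|=5
Step 4: on WHITE (2,3): turn R to W, flip to black, move to (2,2). |black|=6
Step 5: on BLACK (2,2): turn L to S, flip to white, move to (3,2). |black|=5
Step 6: on WHITE (3,2): turn R to W, flip to black, move to (3,1). |black|=6
Step 7: on WHITE (3,1): turn R to N, flip to black, move to (2,1). |black|=7
Step 8: on BLACK (2,1): turn L to W, flip to white, move to (2,0). |black|=6
Step 9: on WHITE (2,0): turn R to N, flip to black, move to (1,0). |black|=7
Step 10: on WHITE (1,0): turn R to E, flip to black, move to (1,1). |black|=8
Step 11: on WHITE (1,1): turn R to S, flip to black, move to (2,1). |black|=9
Step 12: on WHITE (2,1): turn R to W, flip to black, move to (2,0). |black|=10
Step 13: on BLACK (2,0): turn L to S, flip to white, move to (3,0). |black|=9

Answer: 9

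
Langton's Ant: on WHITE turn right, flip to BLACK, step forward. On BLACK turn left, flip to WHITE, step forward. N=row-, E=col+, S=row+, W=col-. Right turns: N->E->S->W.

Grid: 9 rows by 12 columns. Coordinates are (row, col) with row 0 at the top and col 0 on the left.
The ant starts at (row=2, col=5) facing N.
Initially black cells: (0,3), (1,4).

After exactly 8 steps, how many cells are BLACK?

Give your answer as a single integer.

Answer: 6

Derivation:
Step 1: on WHITE (2,5): turn R to E, flip to black, move to (2,6). |black|=3
Step 2: on WHITE (2,6): turn R to S, flip to black, move to (3,6). |black|=4
Step 3: on WHITE (3,6): turn R to W, flip to black, move to (3,5). |black|=5
Step 4: on WHITE (3,5): turn R to N, flip to black, move to (2,5). |black|=6
Step 5: on BLACK (2,5): turn L to W, flip to white, move to (2,4). |black|=5
Step 6: on WHITE (2,4): turn R to N, flip to black, move to (1,4). |black|=6
Step 7: on BLACK (1,4): turn L to W, flip to white, move to (1,3). |black|=5
Step 8: on WHITE (1,3): turn R to N, flip to black, move to (0,3). |black|=6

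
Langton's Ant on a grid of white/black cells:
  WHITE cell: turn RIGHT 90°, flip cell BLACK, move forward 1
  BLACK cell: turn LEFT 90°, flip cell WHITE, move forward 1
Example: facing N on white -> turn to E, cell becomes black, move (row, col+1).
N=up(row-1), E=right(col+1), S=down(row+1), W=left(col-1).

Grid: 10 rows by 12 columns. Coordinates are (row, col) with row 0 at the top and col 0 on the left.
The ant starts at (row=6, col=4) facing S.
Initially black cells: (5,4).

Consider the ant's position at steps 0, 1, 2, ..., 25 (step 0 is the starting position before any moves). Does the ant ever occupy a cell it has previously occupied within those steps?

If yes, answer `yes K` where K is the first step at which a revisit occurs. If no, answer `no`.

Step 1: on WHITE (6,4): turn R to W, flip to black, move to (6,3). |black|=2 — new cell
Step 2: on WHITE (6,3): turn R to N, flip to black, move to (5,3). |black|=3 — new cell
Step 3: on WHITE (5,3): turn R to E, flip to black, move to (5,4). |black|=4 — new cell
Step 4: on BLACK (5,4): turn L to N, flip to white, move to (4,4). |black|=3 — new cell
Step 5: on WHITE (4,4): turn R to E, flip to black, move to (4,5). |black|=4 — new cell
Step 6: on WHITE (4,5): turn R to S, flip to black, move to (5,5). |black|=5 — new cell
Step 7: on WHITE (5,5): turn R to W, flip to black, move to (5,4). |black|=6 — REVISIT

Answer: yes 7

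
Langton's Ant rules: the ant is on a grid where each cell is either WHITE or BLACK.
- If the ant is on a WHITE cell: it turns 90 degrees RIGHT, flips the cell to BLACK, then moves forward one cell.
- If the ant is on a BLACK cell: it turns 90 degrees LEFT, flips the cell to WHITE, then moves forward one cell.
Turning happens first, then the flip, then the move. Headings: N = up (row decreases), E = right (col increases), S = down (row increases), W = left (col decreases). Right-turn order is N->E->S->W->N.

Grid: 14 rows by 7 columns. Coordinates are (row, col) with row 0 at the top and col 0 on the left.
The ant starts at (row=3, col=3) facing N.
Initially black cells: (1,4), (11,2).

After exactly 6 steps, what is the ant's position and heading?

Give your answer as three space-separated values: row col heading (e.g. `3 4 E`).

Answer: 2 2 N

Derivation:
Step 1: on WHITE (3,3): turn R to E, flip to black, move to (3,4). |black|=3
Step 2: on WHITE (3,4): turn R to S, flip to black, move to (4,4). |black|=4
Step 3: on WHITE (4,4): turn R to W, flip to black, move to (4,3). |black|=5
Step 4: on WHITE (4,3): turn R to N, flip to black, move to (3,3). |black|=6
Step 5: on BLACK (3,3): turn L to W, flip to white, move to (3,2). |black|=5
Step 6: on WHITE (3,2): turn R to N, flip to black, move to (2,2). |black|=6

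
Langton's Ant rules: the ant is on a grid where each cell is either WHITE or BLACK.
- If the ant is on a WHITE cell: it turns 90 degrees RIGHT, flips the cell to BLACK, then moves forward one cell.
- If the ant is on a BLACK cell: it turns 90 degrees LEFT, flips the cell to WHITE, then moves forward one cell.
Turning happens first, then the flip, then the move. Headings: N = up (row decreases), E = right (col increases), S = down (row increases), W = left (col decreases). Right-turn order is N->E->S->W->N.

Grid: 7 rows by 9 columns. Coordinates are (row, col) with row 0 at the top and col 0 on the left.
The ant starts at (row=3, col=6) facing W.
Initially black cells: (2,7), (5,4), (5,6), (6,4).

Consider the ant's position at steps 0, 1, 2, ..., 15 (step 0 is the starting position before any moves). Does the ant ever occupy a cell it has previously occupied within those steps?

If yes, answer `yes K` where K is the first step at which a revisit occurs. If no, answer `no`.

Step 1: on WHITE (3,6): turn R to N, flip to black, move to (2,6). |black|=5 — new cell
Step 2: on WHITE (2,6): turn R to E, flip to black, move to (2,7). |black|=6 — new cell
Step 3: on BLACK (2,7): turn L to N, flip to white, move to (1,7). |black|=5 — new cell
Step 4: on WHITE (1,7): turn R to E, flip to black, move to (1,8). |black|=6 — new cell
Step 5: on WHITE (1,8): turn R to S, flip to black, move to (2,8). |black|=7 — new cell
Step 6: on WHITE (2,8): turn R to W, flip to black, move to (2,7). |black|=8 — REVISIT

Answer: yes 6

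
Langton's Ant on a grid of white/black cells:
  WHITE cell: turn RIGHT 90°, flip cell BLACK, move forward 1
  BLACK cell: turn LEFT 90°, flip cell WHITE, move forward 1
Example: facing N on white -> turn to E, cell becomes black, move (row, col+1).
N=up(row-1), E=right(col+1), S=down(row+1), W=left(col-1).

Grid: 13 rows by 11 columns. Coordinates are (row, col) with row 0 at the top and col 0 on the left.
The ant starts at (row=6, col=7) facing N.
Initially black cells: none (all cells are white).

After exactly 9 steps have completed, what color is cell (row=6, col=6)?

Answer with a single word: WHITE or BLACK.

Answer: BLACK

Derivation:
Step 1: on WHITE (6,7): turn R to E, flip to black, move to (6,8). |black|=1
Step 2: on WHITE (6,8): turn R to S, flip to black, move to (7,8). |black|=2
Step 3: on WHITE (7,8): turn R to W, flip to black, move to (7,7). |black|=3
Step 4: on WHITE (7,7): turn R to N, flip to black, move to (6,7). |black|=4
Step 5: on BLACK (6,7): turn L to W, flip to white, move to (6,6). |black|=3
Step 6: on WHITE (6,6): turn R to N, flip to black, move to (5,6). |black|=4
Step 7: on WHITE (5,6): turn R to E, flip to black, move to (5,7). |black|=5
Step 8: on WHITE (5,7): turn R to S, flip to black, move to (6,7). |black|=6
Step 9: on WHITE (6,7): turn R to W, flip to black, move to (6,6). |black|=7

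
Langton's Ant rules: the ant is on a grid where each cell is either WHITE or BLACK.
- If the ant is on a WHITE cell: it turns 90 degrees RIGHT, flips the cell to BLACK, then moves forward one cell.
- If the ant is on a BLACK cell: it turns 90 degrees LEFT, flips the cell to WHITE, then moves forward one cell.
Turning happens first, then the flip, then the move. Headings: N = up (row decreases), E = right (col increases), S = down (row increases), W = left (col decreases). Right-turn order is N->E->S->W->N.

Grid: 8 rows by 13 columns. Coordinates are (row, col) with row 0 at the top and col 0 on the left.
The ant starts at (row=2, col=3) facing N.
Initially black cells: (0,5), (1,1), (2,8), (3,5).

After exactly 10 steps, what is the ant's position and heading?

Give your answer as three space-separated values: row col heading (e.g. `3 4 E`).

Step 1: on WHITE (2,3): turn R to E, flip to black, move to (2,4). |black|=5
Step 2: on WHITE (2,4): turn R to S, flip to black, move to (3,4). |black|=6
Step 3: on WHITE (3,4): turn R to W, flip to black, move to (3,3). |black|=7
Step 4: on WHITE (3,3): turn R to N, flip to black, move to (2,3). |black|=8
Step 5: on BLACK (2,3): turn L to W, flip to white, move to (2,2). |black|=7
Step 6: on WHITE (2,2): turn R to N, flip to black, move to (1,2). |black|=8
Step 7: on WHITE (1,2): turn R to E, flip to black, move to (1,3). |black|=9
Step 8: on WHITE (1,3): turn R to S, flip to black, move to (2,3). |black|=10
Step 9: on WHITE (2,3): turn R to W, flip to black, move to (2,2). |black|=11
Step 10: on BLACK (2,2): turn L to S, flip to white, move to (3,2). |black|=10

Answer: 3 2 S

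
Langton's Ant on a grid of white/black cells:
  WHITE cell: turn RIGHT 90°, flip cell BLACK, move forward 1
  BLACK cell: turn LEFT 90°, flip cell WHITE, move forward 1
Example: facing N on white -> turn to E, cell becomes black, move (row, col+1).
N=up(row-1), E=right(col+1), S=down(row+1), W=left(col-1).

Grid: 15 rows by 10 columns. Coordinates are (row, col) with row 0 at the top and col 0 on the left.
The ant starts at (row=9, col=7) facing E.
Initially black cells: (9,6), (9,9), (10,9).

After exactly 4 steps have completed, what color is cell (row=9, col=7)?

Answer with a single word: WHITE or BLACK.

Answer: BLACK

Derivation:
Step 1: on WHITE (9,7): turn R to S, flip to black, move to (10,7). |black|=4
Step 2: on WHITE (10,7): turn R to W, flip to black, move to (10,6). |black|=5
Step 3: on WHITE (10,6): turn R to N, flip to black, move to (9,6). |black|=6
Step 4: on BLACK (9,6): turn L to W, flip to white, move to (9,5). |black|=5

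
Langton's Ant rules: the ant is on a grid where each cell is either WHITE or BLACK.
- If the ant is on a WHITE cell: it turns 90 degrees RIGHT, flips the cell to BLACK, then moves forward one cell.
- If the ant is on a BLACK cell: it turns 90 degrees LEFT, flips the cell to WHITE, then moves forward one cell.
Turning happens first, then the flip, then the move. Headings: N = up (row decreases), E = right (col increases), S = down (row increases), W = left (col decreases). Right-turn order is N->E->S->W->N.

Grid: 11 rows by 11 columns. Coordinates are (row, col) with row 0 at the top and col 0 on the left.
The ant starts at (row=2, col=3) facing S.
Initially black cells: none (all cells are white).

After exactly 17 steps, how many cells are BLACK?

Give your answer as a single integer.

Step 1: on WHITE (2,3): turn R to W, flip to black, move to (2,2). |black|=1
Step 2: on WHITE (2,2): turn R to N, flip to black, move to (1,2). |black|=2
Step 3: on WHITE (1,2): turn R to E, flip to black, move to (1,3). |black|=3
Step 4: on WHITE (1,3): turn R to S, flip to black, move to (2,3). |black|=4
Step 5: on BLACK (2,3): turn L to E, flip to white, move to (2,4). |black|=3
Step 6: on WHITE (2,4): turn R to S, flip to black, move to (3,4). |black|=4
Step 7: on WHITE (3,4): turn R to W, flip to black, move to (3,3). |black|=5
Step 8: on WHITE (3,3): turn R to N, flip to black, move to (2,3). |black|=6
Step 9: on WHITE (2,3): turn R to E, flip to black, move to (2,4). |black|=7
Step 10: on BLACK (2,4): turn L to N, flip to white, move to (1,4). |black|=6
Step 11: on WHITE (1,4): turn R to E, flip to black, move to (1,5). |black|=7
Step 12: on WHITE (1,5): turn R to S, flip to black, move to (2,5). |black|=8
Step 13: on WHITE (2,5): turn R to W, flip to black, move to (2,4). |black|=9
Step 14: on WHITE (2,4): turn R to N, flip to black, move to (1,4). |black|=10
Step 15: on BLACK (1,4): turn L to W, flip to white, move to (1,3). |black|=9
Step 16: on BLACK (1,3): turn L to S, flip to white, move to (2,3). |black|=8
Step 17: on BLACK (2,3): turn L to E, flip to white, move to (2,4). |black|=7

Answer: 7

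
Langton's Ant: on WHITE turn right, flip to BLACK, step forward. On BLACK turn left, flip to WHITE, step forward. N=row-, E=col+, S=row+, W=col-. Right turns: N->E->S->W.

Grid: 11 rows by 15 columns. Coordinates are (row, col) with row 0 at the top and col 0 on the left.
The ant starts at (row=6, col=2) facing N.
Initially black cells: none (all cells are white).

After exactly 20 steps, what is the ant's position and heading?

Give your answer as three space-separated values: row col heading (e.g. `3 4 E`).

Step 1: on WHITE (6,2): turn R to E, flip to black, move to (6,3). |black|=1
Step 2: on WHITE (6,3): turn R to S, flip to black, move to (7,3). |black|=2
Step 3: on WHITE (7,3): turn R to W, flip to black, move to (7,2). |black|=3
Step 4: on WHITE (7,2): turn R to N, flip to black, move to (6,2). |black|=4
Step 5: on BLACK (6,2): turn L to W, flip to white, move to (6,1). |black|=3
Step 6: on WHITE (6,1): turn R to N, flip to black, move to (5,1). |black|=4
Step 7: on WHITE (5,1): turn R to E, flip to black, move to (5,2). |black|=5
Step 8: on WHITE (5,2): turn R to S, flip to black, move to (6,2). |black|=6
Step 9: on WHITE (6,2): turn R to W, flip to black, move to (6,1). |black|=7
Step 10: on BLACK (6,1): turn L to S, flip to white, move to (7,1). |black|=6
Step 11: on WHITE (7,1): turn R to W, flip to black, move to (7,0). |black|=7
Step 12: on WHITE (7,0): turn R to N, flip to black, move to (6,0). |black|=8
Step 13: on WHITE (6,0): turn R to E, flip to black, move to (6,1). |black|=9
Step 14: on WHITE (6,1): turn R to S, flip to black, move to (7,1). |black|=10
Step 15: on BLACK (7,1): turn L to E, flip to white, move to (7,2). |black|=9
Step 16: on BLACK (7,2): turn L to N, flip to white, move to (6,2). |black|=8
Step 17: on BLACK (6,2): turn L to W, flip to white, move to (6,1). |black|=7
Step 18: on BLACK (6,1): turn L to S, flip to white, move to (7,1). |black|=6
Step 19: on WHITE (7,1): turn R to W, flip to black, move to (7,0). |black|=7
Step 20: on BLACK (7,0): turn L to S, flip to white, move to (8,0). |black|=6

Answer: 8 0 S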